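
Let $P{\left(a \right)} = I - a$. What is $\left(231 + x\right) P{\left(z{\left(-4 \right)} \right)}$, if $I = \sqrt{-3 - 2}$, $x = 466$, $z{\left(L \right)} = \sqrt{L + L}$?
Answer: $697 i \left(\sqrt{5} - 2 \sqrt{2}\right) \approx - 412.87 i$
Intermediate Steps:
$z{\left(L \right)} = \sqrt{2} \sqrt{L}$ ($z{\left(L \right)} = \sqrt{2 L} = \sqrt{2} \sqrt{L}$)
$I = i \sqrt{5}$ ($I = \sqrt{-5} = i \sqrt{5} \approx 2.2361 i$)
$P{\left(a \right)} = - a + i \sqrt{5}$ ($P{\left(a \right)} = i \sqrt{5} - a = - a + i \sqrt{5}$)
$\left(231 + x\right) P{\left(z{\left(-4 \right)} \right)} = \left(231 + 466\right) \left(- \sqrt{2} \sqrt{-4} + i \sqrt{5}\right) = 697 \left(- \sqrt{2} \cdot 2 i + i \sqrt{5}\right) = 697 \left(- 2 i \sqrt{2} + i \sqrt{5}\right) = 697 \left(i \sqrt{5} - 2 i \sqrt{2}\right) = - 1394 i \sqrt{2} + 697 i \sqrt{5}$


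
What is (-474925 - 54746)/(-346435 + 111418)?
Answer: 176557/78339 ≈ 2.2538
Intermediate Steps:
(-474925 - 54746)/(-346435 + 111418) = -529671/(-235017) = -529671*(-1/235017) = 176557/78339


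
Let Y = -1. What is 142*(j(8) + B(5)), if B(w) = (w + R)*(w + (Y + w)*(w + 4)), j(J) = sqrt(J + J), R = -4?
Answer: 6390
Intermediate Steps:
j(J) = sqrt(2)*sqrt(J) (j(J) = sqrt(2*J) = sqrt(2)*sqrt(J))
B(w) = (-4 + w)*(w + (-1 + w)*(4 + w)) (B(w) = (w - 4)*(w + (-1 + w)*(w + 4)) = (-4 + w)*(w + (-1 + w)*(4 + w)))
142*(j(8) + B(5)) = 142*(sqrt(2)*sqrt(8) + (16 + 5**3 - 20*5)) = 142*(sqrt(2)*(2*sqrt(2)) + (16 + 125 - 100)) = 142*(4 + 41) = 142*45 = 6390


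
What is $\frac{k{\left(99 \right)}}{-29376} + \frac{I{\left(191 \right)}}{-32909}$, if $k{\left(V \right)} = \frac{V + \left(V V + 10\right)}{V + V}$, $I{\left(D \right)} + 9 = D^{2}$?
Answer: $- \frac{106231809823}{95706743616} \approx -1.11$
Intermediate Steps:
$I{\left(D \right)} = -9 + D^{2}$
$k{\left(V \right)} = \frac{10 + V + V^{2}}{2 V}$ ($k{\left(V \right)} = \frac{V + \left(V^{2} + 10\right)}{2 V} = \left(V + \left(10 + V^{2}\right)\right) \frac{1}{2 V} = \left(10 + V + V^{2}\right) \frac{1}{2 V} = \frac{10 + V + V^{2}}{2 V}$)
$\frac{k{\left(99 \right)}}{-29376} + \frac{I{\left(191 \right)}}{-32909} = \frac{\frac{1}{2} \cdot \frac{1}{99} \left(10 + 99 \left(1 + 99\right)\right)}{-29376} + \frac{-9 + 191^{2}}{-32909} = \frac{1}{2} \cdot \frac{1}{99} \left(10 + 99 \cdot 100\right) \left(- \frac{1}{29376}\right) + \left(-9 + 36481\right) \left(- \frac{1}{32909}\right) = \frac{1}{2} \cdot \frac{1}{99} \left(10 + 9900\right) \left(- \frac{1}{29376}\right) + 36472 \left(- \frac{1}{32909}\right) = \frac{1}{2} \cdot \frac{1}{99} \cdot 9910 \left(- \frac{1}{29376}\right) - \frac{36472}{32909} = \frac{4955}{99} \left(- \frac{1}{29376}\right) - \frac{36472}{32909} = - \frac{4955}{2908224} - \frac{36472}{32909} = - \frac{106231809823}{95706743616}$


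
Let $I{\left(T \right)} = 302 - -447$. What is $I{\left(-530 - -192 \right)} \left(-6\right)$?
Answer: $-4494$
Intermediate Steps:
$I{\left(T \right)} = 749$ ($I{\left(T \right)} = 302 + 447 = 749$)
$I{\left(-530 - -192 \right)} \left(-6\right) = 749 \left(-6\right) = -4494$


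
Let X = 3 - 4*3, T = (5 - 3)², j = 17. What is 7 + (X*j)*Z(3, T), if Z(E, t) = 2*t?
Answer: -1217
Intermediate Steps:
T = 4 (T = 2² = 4)
X = -9 (X = 3 - 12 = -9)
7 + (X*j)*Z(3, T) = 7 + (-9*17)*(2*4) = 7 - 153*8 = 7 - 1224 = -1217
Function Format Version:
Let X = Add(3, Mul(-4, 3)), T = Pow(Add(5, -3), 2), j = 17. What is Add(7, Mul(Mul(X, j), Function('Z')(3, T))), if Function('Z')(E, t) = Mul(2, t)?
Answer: -1217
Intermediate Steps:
T = 4 (T = Pow(2, 2) = 4)
X = -9 (X = Add(3, -12) = -9)
Add(7, Mul(Mul(X, j), Function('Z')(3, T))) = Add(7, Mul(Mul(-9, 17), Mul(2, 4))) = Add(7, Mul(-153, 8)) = Add(7, -1224) = -1217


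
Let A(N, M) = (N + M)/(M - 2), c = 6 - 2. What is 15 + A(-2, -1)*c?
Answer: 19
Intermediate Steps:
c = 4
A(N, M) = (M + N)/(-2 + M)
15 + A(-2, -1)*c = 15 + ((-1 - 2)/(-2 - 1))*4 = 15 + (-3/(-3))*4 = 15 - 1/3*(-3)*4 = 15 + 1*4 = 15 + 4 = 19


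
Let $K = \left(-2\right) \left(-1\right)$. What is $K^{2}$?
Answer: $4$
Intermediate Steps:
$K = 2$
$K^{2} = 2^{2} = 4$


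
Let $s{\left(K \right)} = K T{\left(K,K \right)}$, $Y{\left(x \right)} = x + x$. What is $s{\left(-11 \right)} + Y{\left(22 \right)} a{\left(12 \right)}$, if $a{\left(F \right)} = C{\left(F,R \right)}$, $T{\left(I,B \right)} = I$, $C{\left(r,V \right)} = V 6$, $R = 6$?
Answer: $1705$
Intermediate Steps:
$C{\left(r,V \right)} = 6 V$
$Y{\left(x \right)} = 2 x$
$a{\left(F \right)} = 36$ ($a{\left(F \right)} = 6 \cdot 6 = 36$)
$s{\left(K \right)} = K^{2}$ ($s{\left(K \right)} = K K = K^{2}$)
$s{\left(-11 \right)} + Y{\left(22 \right)} a{\left(12 \right)} = \left(-11\right)^{2} + 2 \cdot 22 \cdot 36 = 121 + 44 \cdot 36 = 121 + 1584 = 1705$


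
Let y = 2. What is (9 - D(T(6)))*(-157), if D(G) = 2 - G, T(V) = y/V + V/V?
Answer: -3925/3 ≈ -1308.3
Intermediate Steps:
T(V) = 1 + 2/V (T(V) = 2/V + V/V = 2/V + 1 = 1 + 2/V)
(9 - D(T(6)))*(-157) = (9 - (2 - (2 + 6)/6))*(-157) = (9 - (2 - 8/6))*(-157) = (9 - (2 - 1*4/3))*(-157) = (9 - (2 - 4/3))*(-157) = (9 - 1*2/3)*(-157) = (9 - 2/3)*(-157) = (25/3)*(-157) = -3925/3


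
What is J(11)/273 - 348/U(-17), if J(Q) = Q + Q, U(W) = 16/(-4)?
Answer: 23773/273 ≈ 87.081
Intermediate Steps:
U(W) = -4 (U(W) = 16*(-1/4) = -4)
J(Q) = 2*Q
J(11)/273 - 348/U(-17) = (2*11)/273 - 348/(-4) = 22*(1/273) - 348*(-1/4) = 22/273 + 87 = 23773/273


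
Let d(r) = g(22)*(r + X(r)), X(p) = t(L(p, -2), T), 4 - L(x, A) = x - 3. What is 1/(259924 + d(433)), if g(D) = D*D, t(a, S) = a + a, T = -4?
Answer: 1/57128 ≈ 1.7505e-5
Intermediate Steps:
L(x, A) = 7 - x (L(x, A) = 4 - (x - 3) = 4 - (-3 + x) = 4 + (3 - x) = 7 - x)
t(a, S) = 2*a
X(p) = 14 - 2*p (X(p) = 2*(7 - p) = 14 - 2*p)
g(D) = D**2
d(r) = 6776 - 484*r (d(r) = 22**2*(r + (14 - 2*r)) = 484*(14 - r) = 6776 - 484*r)
1/(259924 + d(433)) = 1/(259924 + (6776 - 484*433)) = 1/(259924 + (6776 - 209572)) = 1/(259924 - 202796) = 1/57128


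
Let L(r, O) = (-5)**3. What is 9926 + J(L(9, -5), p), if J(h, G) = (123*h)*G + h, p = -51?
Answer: 793926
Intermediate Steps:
L(r, O) = -125
J(h, G) = h + 123*G*h (J(h, G) = 123*G*h + h = h + 123*G*h)
9926 + J(L(9, -5), p) = 9926 - 125*(1 + 123*(-51)) = 9926 - 125*(1 - 6273) = 9926 - 125*(-6272) = 9926 + 784000 = 793926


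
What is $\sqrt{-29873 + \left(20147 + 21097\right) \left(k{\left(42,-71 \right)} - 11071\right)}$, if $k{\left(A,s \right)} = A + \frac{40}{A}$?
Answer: $i \sqrt{454870669} \approx 21328.0 i$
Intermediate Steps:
$\sqrt{-29873 + \left(20147 + 21097\right) \left(k{\left(42,-71 \right)} - 11071\right)} = \sqrt{-29873 + \left(20147 + 21097\right) \left(\left(42 + \frac{40}{42}\right) - 11071\right)} = \sqrt{-29873 + 41244 \left(\left(42 + 40 \cdot \frac{1}{42}\right) - 11071\right)} = \sqrt{-29873 + 41244 \left(\left(42 + \frac{20}{21}\right) - 11071\right)} = \sqrt{-29873 + 41244 \left(\frac{902}{21} - 11071\right)} = \sqrt{-29873 + 41244 \left(- \frac{231589}{21}\right)} = \sqrt{-29873 - 454840796} = \sqrt{-454870669} = i \sqrt{454870669}$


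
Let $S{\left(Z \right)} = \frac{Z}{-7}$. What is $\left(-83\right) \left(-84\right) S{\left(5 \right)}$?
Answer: $-4980$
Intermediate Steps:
$S{\left(Z \right)} = - \frac{Z}{7}$
$\left(-83\right) \left(-84\right) S{\left(5 \right)} = \left(-83\right) \left(-84\right) \left(\left(- \frac{1}{7}\right) 5\right) = 6972 \left(- \frac{5}{7}\right) = -4980$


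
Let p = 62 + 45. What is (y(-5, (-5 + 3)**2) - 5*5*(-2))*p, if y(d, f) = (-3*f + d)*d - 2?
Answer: 14231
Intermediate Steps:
p = 107
y(d, f) = -2 + d*(d - 3*f) (y(d, f) = (d - 3*f)*d - 2 = d*(d - 3*f) - 2 = -2 + d*(d - 3*f))
(y(-5, (-5 + 3)**2) - 5*5*(-2))*p = ((-2 + (-5)**2 - 3*(-5)*(-5 + 3)**2) - 5*5*(-2))*107 = ((-2 + 25 - 3*(-5)*(-2)**2) - 25*(-2))*107 = ((-2 + 25 - 3*(-5)*4) + 50)*107 = ((-2 + 25 + 60) + 50)*107 = (83 + 50)*107 = 133*107 = 14231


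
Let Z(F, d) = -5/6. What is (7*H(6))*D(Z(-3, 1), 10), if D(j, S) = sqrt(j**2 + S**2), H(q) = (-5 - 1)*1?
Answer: -35*sqrt(145) ≈ -421.46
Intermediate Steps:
Z(F, d) = -5/6 (Z(F, d) = -5*1/6 = -5/6)
H(q) = -6 (H(q) = -6*1 = -6)
D(j, S) = sqrt(S**2 + j**2)
(7*H(6))*D(Z(-3, 1), 10) = (7*(-6))*sqrt(10**2 + (-5/6)**2) = -42*sqrt(100 + 25/36) = -35*sqrt(145)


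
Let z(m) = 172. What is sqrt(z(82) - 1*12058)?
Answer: I*sqrt(11886) ≈ 109.02*I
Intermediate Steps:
sqrt(z(82) - 1*12058) = sqrt(172 - 1*12058) = sqrt(172 - 12058) = sqrt(-11886) = I*sqrt(11886)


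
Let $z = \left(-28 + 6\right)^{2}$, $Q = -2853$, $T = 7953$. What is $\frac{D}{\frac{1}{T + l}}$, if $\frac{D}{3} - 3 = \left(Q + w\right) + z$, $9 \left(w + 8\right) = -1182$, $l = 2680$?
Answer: $-79917628$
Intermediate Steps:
$w = - \frac{418}{3}$ ($w = -8 + \frac{1}{9} \left(-1182\right) = -8 - \frac{394}{3} = - \frac{418}{3} \approx -139.33$)
$z = 484$ ($z = \left(-22\right)^{2} = 484$)
$D = -7516$ ($D = 9 + 3 \left(\left(-2853 - \frac{418}{3}\right) + 484\right) = 9 + 3 \left(- \frac{8977}{3} + 484\right) = 9 + 3 \left(- \frac{7525}{3}\right) = 9 - 7525 = -7516$)
$\frac{D}{\frac{1}{T + l}} = - \frac{7516}{\frac{1}{7953 + 2680}} = - \frac{7516}{\frac{1}{10633}} = - 7516 \frac{1}{\frac{1}{10633}} = \left(-7516\right) 10633 = -79917628$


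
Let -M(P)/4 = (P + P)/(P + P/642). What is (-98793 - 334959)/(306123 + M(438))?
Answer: -92967512/65610651 ≈ -1.4170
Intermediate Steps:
M(P) = -5136/643 (M(P) = -4*(P + P)/(P + P/642) = -4*2*P/(P + P*(1/642)) = -4*2*P/(P + P/642) = -4*2*P/(643*P/642) = -4*2*P*642/(643*P) = -4*1284/643 = -5136/643)
(-98793 - 334959)/(306123 + M(438)) = (-98793 - 334959)/(306123 - 5136/643) = -433752/196831953/643 = -433752*643/196831953 = -92967512/65610651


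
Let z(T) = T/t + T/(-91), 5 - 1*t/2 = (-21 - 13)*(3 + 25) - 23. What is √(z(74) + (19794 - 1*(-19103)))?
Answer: √32209963565/910 ≈ 197.22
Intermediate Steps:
t = 1960 (t = 10 - 2*((-21 - 13)*(3 + 25) - 23) = 10 - 2*(-34*28 - 23) = 10 - 2*(-952 - 23) = 10 - 2*(-975) = 10 + 1950 = 1960)
z(T) = -267*T/25480 (z(T) = T/1960 + T/(-91) = T*(1/1960) + T*(-1/91) = T/1960 - T/91 = -267*T/25480)
√(z(74) + (19794 - 1*(-19103))) = √(-267/25480*74 + (19794 - 1*(-19103))) = √(-9879/12740 + (19794 + 19103)) = √(-9879/12740 + 38897) = √(495537901/12740) = √32209963565/910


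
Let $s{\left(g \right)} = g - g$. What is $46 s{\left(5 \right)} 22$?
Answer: $0$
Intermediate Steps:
$s{\left(g \right)} = 0$
$46 s{\left(5 \right)} 22 = 46 \cdot 0 \cdot 22 = 0 \cdot 22 = 0$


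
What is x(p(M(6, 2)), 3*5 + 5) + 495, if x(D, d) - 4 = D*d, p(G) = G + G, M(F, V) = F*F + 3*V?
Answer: 2179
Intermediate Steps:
M(F, V) = F**2 + 3*V
p(G) = 2*G
x(D, d) = 4 + D*d
x(p(M(6, 2)), 3*5 + 5) + 495 = (4 + (2*(6**2 + 3*2))*(3*5 + 5)) + 495 = (4 + (2*(36 + 6))*(15 + 5)) + 495 = (4 + (2*42)*20) + 495 = (4 + 84*20) + 495 = (4 + 1680) + 495 = 1684 + 495 = 2179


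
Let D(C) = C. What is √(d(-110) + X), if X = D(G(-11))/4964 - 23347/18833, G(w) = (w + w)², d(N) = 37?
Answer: √14307474032299/631669 ≈ 5.9881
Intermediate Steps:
G(w) = 4*w² (G(w) = (2*w)² = 4*w²)
X = -721482/631669 (X = (4*(-11)²)/4964 - 23347/18833 = (4*121)*(1/4964) - 23347*1/18833 = 484*(1/4964) - 631/509 = 121/1241 - 631/509 = -721482/631669 ≈ -1.1422)
√(d(-110) + X) = √(37 - 721482/631669) = √(22650271/631669) = √14307474032299/631669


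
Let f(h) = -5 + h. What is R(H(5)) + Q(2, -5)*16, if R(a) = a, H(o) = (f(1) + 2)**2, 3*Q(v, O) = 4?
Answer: 76/3 ≈ 25.333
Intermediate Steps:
Q(v, O) = 4/3 (Q(v, O) = (1/3)*4 = 4/3)
H(o) = 4 (H(o) = ((-5 + 1) + 2)**2 = (-4 + 2)**2 = (-2)**2 = 4)
R(H(5)) + Q(2, -5)*16 = 4 + (4/3)*16 = 4 + 64/3 = 76/3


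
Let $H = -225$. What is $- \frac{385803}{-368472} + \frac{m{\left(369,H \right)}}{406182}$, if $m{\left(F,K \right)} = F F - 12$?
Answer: $\frac{11492962693}{8314816328} \approx 1.3822$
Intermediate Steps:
$m{\left(F,K \right)} = -12 + F^{2}$ ($m{\left(F,K \right)} = F^{2} - 12 = -12 + F^{2}$)
$- \frac{385803}{-368472} + \frac{m{\left(369,H \right)}}{406182} = - \frac{385803}{-368472} + \frac{-12 + 369^{2}}{406182} = \left(-385803\right) \left(- \frac{1}{368472}\right) + \left(-12 + 136161\right) \frac{1}{406182} = \frac{128601}{122824} + 136149 \cdot \frac{1}{406182} = \frac{128601}{122824} + \frac{45383}{135394} = \frac{11492962693}{8314816328}$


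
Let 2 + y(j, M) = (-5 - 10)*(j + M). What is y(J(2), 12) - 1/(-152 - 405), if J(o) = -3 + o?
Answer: -93018/557 ≈ -167.00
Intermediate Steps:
y(j, M) = -2 - 15*M - 15*j (y(j, M) = -2 + (-5 - 10)*(j + M) = -2 - 15*(M + j) = -2 + (-15*M - 15*j) = -2 - 15*M - 15*j)
y(J(2), 12) - 1/(-152 - 405) = (-2 - 15*12 - 15*(-3 + 2)) - 1/(-152 - 405) = (-2 - 180 - 15*(-1)) - 1/(-557) = (-2 - 180 + 15) - 1*(-1/557) = -167 + 1/557 = -93018/557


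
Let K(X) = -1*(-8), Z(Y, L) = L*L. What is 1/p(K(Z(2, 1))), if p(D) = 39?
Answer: 1/39 ≈ 0.025641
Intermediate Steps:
Z(Y, L) = L**2
K(X) = 8
1/p(K(Z(2, 1))) = 1/39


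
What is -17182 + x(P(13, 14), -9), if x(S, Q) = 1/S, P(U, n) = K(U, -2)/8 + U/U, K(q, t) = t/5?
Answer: -326438/19 ≈ -17181.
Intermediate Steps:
K(q, t) = t/5 (K(q, t) = t*(1/5) = t/5)
P(U, n) = 19/20 (P(U, n) = ((1/5)*(-2))/8 + U/U = -2/5*1/8 + 1 = -1/20 + 1 = 19/20)
-17182 + x(P(13, 14), -9) = -17182 + 1/(19/20) = -17182 + 20/19 = -326438/19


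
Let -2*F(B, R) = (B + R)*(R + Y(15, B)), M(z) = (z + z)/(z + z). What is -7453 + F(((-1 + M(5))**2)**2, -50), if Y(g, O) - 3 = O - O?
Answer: -8628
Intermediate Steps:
Y(g, O) = 3 (Y(g, O) = 3 + (O - O) = 3 + 0 = 3)
M(z) = 1 (M(z) = (2*z)/((2*z)) = (2*z)*(1/(2*z)) = 1)
F(B, R) = -(3 + R)*(B + R)/2 (F(B, R) = -(B + R)*(R + 3)/2 = -(B + R)*(3 + R)/2 = -(3 + R)*(B + R)/2)
-7453 + F(((-1 + M(5))**2)**2, -50) = -7453 + (-3*(-1 + 1)**4/2 - 3/2*(-50) - 1/2*(-50)**2 - 1/2*((-1 + 1)**2)**2*(-50)) = -7453 + (-3*(0**2)**2/2 + 75 - 1/2*2500 - 1/2*(0**2)**2*(-50)) = -7453 + (-3/2*0**2 + 75 - 1250 - 1/2*0**2*(-50)) = -7453 + (-3/2*0 + 75 - 1250 - 1/2*0*(-50)) = -7453 + (0 + 75 - 1250 + 0) = -7453 - 1175 = -8628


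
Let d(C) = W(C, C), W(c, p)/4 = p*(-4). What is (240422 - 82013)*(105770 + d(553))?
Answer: 15353317098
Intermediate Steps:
W(c, p) = -16*p (W(c, p) = 4*(p*(-4)) = 4*(-4*p) = -16*p)
d(C) = -16*C
(240422 - 82013)*(105770 + d(553)) = (240422 - 82013)*(105770 - 16*553) = 158409*(105770 - 8848) = 158409*96922 = 15353317098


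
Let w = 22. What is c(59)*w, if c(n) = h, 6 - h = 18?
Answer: -264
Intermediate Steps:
h = -12 (h = 6 - 1*18 = 6 - 18 = -12)
c(n) = -12
c(59)*w = -12*22 = -264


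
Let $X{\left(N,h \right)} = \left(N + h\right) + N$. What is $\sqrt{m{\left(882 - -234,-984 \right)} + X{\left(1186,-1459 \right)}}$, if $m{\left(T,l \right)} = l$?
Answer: $i \sqrt{71} \approx 8.4261 i$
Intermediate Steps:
$X{\left(N,h \right)} = h + 2 N$
$\sqrt{m{\left(882 - -234,-984 \right)} + X{\left(1186,-1459 \right)}} = \sqrt{-984 + \left(-1459 + 2 \cdot 1186\right)} = \sqrt{-984 + \left(-1459 + 2372\right)} = \sqrt{-984 + 913} = \sqrt{-71} = i \sqrt{71}$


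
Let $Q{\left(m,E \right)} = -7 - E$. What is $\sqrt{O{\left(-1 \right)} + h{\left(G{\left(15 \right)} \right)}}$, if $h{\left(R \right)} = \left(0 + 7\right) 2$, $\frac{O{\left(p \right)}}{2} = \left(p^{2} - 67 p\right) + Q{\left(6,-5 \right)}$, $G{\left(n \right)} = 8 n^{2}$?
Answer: $\sqrt{146} \approx 12.083$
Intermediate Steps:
$O{\left(p \right)} = -4 - 134 p + 2 p^{2}$ ($O{\left(p \right)} = 2 \left(\left(p^{2} - 67 p\right) - 2\right) = 2 \left(-2 + p^{2} - 67 p\right) = -4 - 134 p + 2 p^{2}$)
$h{\left(R \right)} = 14$ ($h{\left(R \right)} = 7 \cdot 2 = 14$)
$\sqrt{O{\left(-1 \right)} + h{\left(G{\left(15 \right)} \right)}} = \sqrt{\left(-4 - -134 + 2 \left(-1\right)^{2}\right) + 14} = \sqrt{\left(-4 + 134 + 2 \cdot 1\right) + 14} = \sqrt{\left(-4 + 134 + 2\right) + 14} = \sqrt{132 + 14} = \sqrt{146}$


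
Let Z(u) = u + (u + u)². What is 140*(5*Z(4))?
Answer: 47600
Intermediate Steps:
Z(u) = u + 4*u² (Z(u) = u + (2*u)² = u + 4*u²)
140*(5*Z(4)) = 140*(5*(4*(1 + 4*4))) = 140*(5*(4*(1 + 16))) = 140*(5*(4*17)) = 140*(5*68) = 140*340 = 47600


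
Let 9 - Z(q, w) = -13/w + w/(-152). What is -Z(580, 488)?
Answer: -113463/9272 ≈ -12.237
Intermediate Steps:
Z(q, w) = 9 + 13/w + w/152 (Z(q, w) = 9 - (-13/w + w/(-152)) = 9 - (-13/w + w*(-1/152)) = 9 - (-13/w - w/152) = 9 + (13/w + w/152) = 9 + 13/w + w/152)
-Z(580, 488) = -(9 + 13/488 + (1/152)*488) = -(9 + 13*(1/488) + 61/19) = -(9 + 13/488 + 61/19) = -1*113463/9272 = -113463/9272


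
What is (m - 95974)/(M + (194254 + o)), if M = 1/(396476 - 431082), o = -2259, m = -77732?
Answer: -117868036/130278019 ≈ -0.90474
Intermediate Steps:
M = -1/34606 (M = 1/(-34606) = -1/34606 ≈ -2.8897e-5)
(m - 95974)/(M + (194254 + o)) = (-77732 - 95974)/(-1/34606 + (194254 - 2259)) = -173706/(-1/34606 + 191995) = -173706/6644178969/34606 = -173706*34606/6644178969 = -117868036/130278019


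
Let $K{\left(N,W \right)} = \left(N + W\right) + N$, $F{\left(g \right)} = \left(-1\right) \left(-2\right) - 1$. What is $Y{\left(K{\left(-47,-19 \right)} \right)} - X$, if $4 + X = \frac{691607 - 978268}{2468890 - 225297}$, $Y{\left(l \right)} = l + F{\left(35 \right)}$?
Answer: $- \frac{242021383}{2243593} \approx -107.87$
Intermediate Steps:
$F{\left(g \right)} = 1$ ($F{\left(g \right)} = 2 - 1 = 1$)
$K{\left(N,W \right)} = W + 2 N$
$Y{\left(l \right)} = 1 + l$ ($Y{\left(l \right)} = l + 1 = 1 + l$)
$X = - \frac{9261033}{2243593}$ ($X = -4 + \frac{691607 - 978268}{2468890 - 225297} = -4 - \frac{286661}{2243593} = - \frac{9261033}{2243593} \approx -4.1278$)
$Y{\left(K{\left(-47,-19 \right)} \right)} - X = \left(1 + \left(-19 + 2 \left(-47\right)\right)\right) - - \frac{9261033}{2243593} = \left(1 - 113\right) + \frac{9261033}{2243593} = -112 + \frac{9261033}{2243593} = - \frac{242021383}{2243593}$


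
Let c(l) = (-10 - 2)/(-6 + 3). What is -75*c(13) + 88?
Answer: -212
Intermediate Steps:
c(l) = 4 (c(l) = -12/(-3) = -12*(-1/3) = 4)
-75*c(13) + 88 = -75*4 + 88 = -300 + 88 = -212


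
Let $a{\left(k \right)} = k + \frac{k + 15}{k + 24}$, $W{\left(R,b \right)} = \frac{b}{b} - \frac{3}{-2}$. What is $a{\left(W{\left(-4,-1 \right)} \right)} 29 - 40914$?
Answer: $- \frac{4327169}{106} \approx -40822.0$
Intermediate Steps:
$W{\left(R,b \right)} = \frac{5}{2}$ ($W{\left(R,b \right)} = 1 - - \frac{3}{2} = 1 + \frac{3}{2} = \frac{5}{2}$)
$a{\left(k \right)} = k + \frac{15 + k}{24 + k}$
$a{\left(W{\left(-4,-1 \right)} \right)} 29 - 40914 = \frac{15 + \left(\frac{5}{2}\right)^{2} + 25 \cdot \frac{5}{2}}{24 + \frac{5}{2}} \cdot 29 - 40914 = \frac{15 + \frac{25}{4} + \frac{125}{2}}{\frac{53}{2}} \cdot 29 - 40914 = \frac{2}{53} \cdot \frac{335}{4} \cdot 29 - 40914 = \frac{335}{106} \cdot 29 - 40914 = \frac{9715}{106} - 40914 = - \frac{4327169}{106}$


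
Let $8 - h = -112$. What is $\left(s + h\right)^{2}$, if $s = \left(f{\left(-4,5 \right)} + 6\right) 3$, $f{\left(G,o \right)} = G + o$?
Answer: $19881$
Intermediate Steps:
$h = 120$ ($h = 8 - -112 = 8 + 112 = 120$)
$s = 21$ ($s = \left(\left(-4 + 5\right) + 6\right) 3 = \left(1 + 6\right) 3 = 7 \cdot 3 = 21$)
$\left(s + h\right)^{2} = \left(21 + 120\right)^{2} = 141^{2} = 19881$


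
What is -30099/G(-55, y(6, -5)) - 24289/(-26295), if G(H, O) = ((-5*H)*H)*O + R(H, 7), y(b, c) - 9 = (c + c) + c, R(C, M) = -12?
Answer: 52314151/88368730 ≈ 0.59200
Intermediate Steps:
y(b, c) = 9 + 3*c (y(b, c) = 9 + ((c + c) + c) = 9 + (2*c + c) = 9 + 3*c)
G(H, O) = -12 - 5*O*H² (G(H, O) = ((-5*H)*H)*O - 12 = (-5*H²)*O - 12 = -5*O*H² - 12 = -12 - 5*O*H²)
-30099/G(-55, y(6, -5)) - 24289/(-26295) = -30099/(-12 - 5*(9 + 3*(-5))*(-55)²) - 24289/(-26295) = -30099/(-12 - 5*(9 - 15)*3025) - 24289*(-1/26295) = -30099/(-12 - 5*(-6)*3025) + 24289/26295 = -30099/(-12 + 90750) + 24289/26295 = -30099/90738 + 24289/26295 = -30099*1/90738 + 24289/26295 = -10033/30246 + 24289/26295 = 52314151/88368730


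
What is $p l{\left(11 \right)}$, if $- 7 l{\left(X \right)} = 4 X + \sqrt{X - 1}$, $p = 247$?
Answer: $- \frac{10868}{7} - \frac{247 \sqrt{10}}{7} \approx -1664.2$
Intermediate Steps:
$l{\left(X \right)} = - \frac{4 X}{7} - \frac{\sqrt{-1 + X}}{7}$ ($l{\left(X \right)} = - \frac{4 X + \sqrt{X - 1}}{7} = - \frac{4 X + \sqrt{-1 + X}}{7} = - \frac{\sqrt{-1 + X} + 4 X}{7} = - \frac{4 X}{7} - \frac{\sqrt{-1 + X}}{7}$)
$p l{\left(11 \right)} = 247 \left(\left(- \frac{4}{7}\right) 11 - \frac{\sqrt{-1 + 11}}{7}\right) = 247 \left(- \frac{44}{7} - \frac{\sqrt{10}}{7}\right) = - \frac{10868}{7} - \frac{247 \sqrt{10}}{7}$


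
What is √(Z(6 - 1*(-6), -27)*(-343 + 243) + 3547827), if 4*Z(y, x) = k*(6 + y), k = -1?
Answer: 3*√394253 ≈ 1883.7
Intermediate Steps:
Z(y, x) = -3/2 - y/4 (Z(y, x) = (-(6 + y))/4 = (-6 - y)/4 = -3/2 - y/4)
√(Z(6 - 1*(-6), -27)*(-343 + 243) + 3547827) = √((-3/2 - (6 - 1*(-6))/4)*(-343 + 243) + 3547827) = √((-3/2 - (6 + 6)/4)*(-100) + 3547827) = √((-3/2 - ¼*12)*(-100) + 3547827) = √((-3/2 - 3)*(-100) + 3547827) = √(-9/2*(-100) + 3547827) = √(450 + 3547827) = √3548277 = 3*√394253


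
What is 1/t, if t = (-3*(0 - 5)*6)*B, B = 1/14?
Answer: 7/45 ≈ 0.15556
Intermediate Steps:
B = 1/14 ≈ 0.071429
t = 45/7 (t = -3*(0 - 5)*6*(1/14) = -(-15)*6*(1/14) = -3*(-30)*(1/14) = 90*(1/14) = 45/7 ≈ 6.4286)
1/t = 1/(45/7) = 7/45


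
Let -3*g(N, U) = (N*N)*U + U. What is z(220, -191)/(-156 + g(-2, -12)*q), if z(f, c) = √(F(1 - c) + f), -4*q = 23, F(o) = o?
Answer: -2*√103/271 ≈ -0.074900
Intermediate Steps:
g(N, U) = -U/3 - U*N²/3 (g(N, U) = -((N*N)*U + U)/3 = -(N²*U + U)/3 = -(U*N² + U)/3 = -(U + U*N²)/3 = -U/3 - U*N²/3)
q = -23/4 (q = -¼*23 = -23/4 ≈ -5.7500)
z(f, c) = √(1 + f - c) (z(f, c) = √((1 - c) + f) = √(1 + f - c))
z(220, -191)/(-156 + g(-2, -12)*q) = √(1 + 220 - 1*(-191))/(-156 - ⅓*(-12)*(1 + (-2)²)*(-23/4)) = √(1 + 220 + 191)/(-156 - ⅓*(-12)*(1 + 4)*(-23/4)) = √412/(-156 - ⅓*(-12)*5*(-23/4)) = (2*√103)/(-156 + 20*(-23/4)) = (2*√103)/(-156 - 115) = (2*√103)/(-271) = (2*√103)*(-1/271) = -2*√103/271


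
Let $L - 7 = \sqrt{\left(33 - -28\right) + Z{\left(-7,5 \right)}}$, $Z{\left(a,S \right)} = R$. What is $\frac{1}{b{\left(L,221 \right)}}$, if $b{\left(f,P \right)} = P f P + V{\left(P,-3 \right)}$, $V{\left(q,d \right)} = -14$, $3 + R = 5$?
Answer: $- \frac{48839}{4772254082} + \frac{146523 \sqrt{7}}{33405778574} \approx 1.3707 \cdot 10^{-6}$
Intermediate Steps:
$R = 2$ ($R = -3 + 5 = 2$)
$Z{\left(a,S \right)} = 2$
$L = 7 + 3 \sqrt{7}$ ($L = 7 + \sqrt{\left(33 - -28\right) + 2} = 7 + \sqrt{\left(33 + 28\right) + 2} = 7 + \sqrt{61 + 2} = 7 + \sqrt{63} = 7 + 3 \sqrt{7} \approx 14.937$)
$b{\left(f,P \right)} = -14 + f P^{2}$ ($b{\left(f,P \right)} = P f P - 14 = f P^{2} - 14 = -14 + f P^{2}$)
$\frac{1}{b{\left(L,221 \right)}} = \frac{1}{-14 + \left(7 + 3 \sqrt{7}\right) 221^{2}} = \frac{1}{-14 + \left(7 + 3 \sqrt{7}\right) 48841} = \frac{1}{-14 + \left(341887 + 146523 \sqrt{7}\right)} = \frac{1}{341873 + 146523 \sqrt{7}}$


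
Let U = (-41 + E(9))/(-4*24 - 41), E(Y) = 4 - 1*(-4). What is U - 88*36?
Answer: -433983/137 ≈ -3167.8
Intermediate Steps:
E(Y) = 8 (E(Y) = 4 + 4 = 8)
U = 33/137 (U = (-41 + 8)/(-4*24 - 41) = -33/(-96 - 41) = -33/(-137) = -33*(-1/137) = 33/137 ≈ 0.24088)
U - 88*36 = 33/137 - 88*36 = 33/137 - 3168 = -433983/137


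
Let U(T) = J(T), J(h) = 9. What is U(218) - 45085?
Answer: -45076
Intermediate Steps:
U(T) = 9
U(218) - 45085 = 9 - 45085 = -45076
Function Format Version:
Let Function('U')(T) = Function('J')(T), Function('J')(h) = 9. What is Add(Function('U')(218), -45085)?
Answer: -45076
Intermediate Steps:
Function('U')(T) = 9
Add(Function('U')(218), -45085) = Add(9, -45085) = -45076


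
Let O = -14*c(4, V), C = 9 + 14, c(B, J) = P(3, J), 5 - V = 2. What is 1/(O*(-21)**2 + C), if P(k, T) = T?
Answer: -1/18499 ≈ -5.4057e-5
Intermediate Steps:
V = 3 (V = 5 - 1*2 = 5 - 2 = 3)
c(B, J) = J
C = 23
O = -42 (O = -14*3 = -42)
1/(O*(-21)**2 + C) = 1/(-42*(-21)**2 + 23) = 1/(-42*441 + 23) = 1/(-18522 + 23) = 1/(-18499) = -1/18499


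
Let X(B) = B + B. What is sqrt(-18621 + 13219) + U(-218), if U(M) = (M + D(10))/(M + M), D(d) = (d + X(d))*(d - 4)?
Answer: 19/218 + I*sqrt(5402) ≈ 0.087156 + 73.498*I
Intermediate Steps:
X(B) = 2*B
D(d) = 3*d*(-4 + d) (D(d) = (d + 2*d)*(d - 4) = (3*d)*(-4 + d) = 3*d*(-4 + d))
U(M) = (180 + M)/(2*M) (U(M) = (M + 3*10*(-4 + 10))/(M + M) = (M + 3*10*6)/((2*M)) = (M + 180)*(1/(2*M)) = (180 + M)*(1/(2*M)) = (180 + M)/(2*M))
sqrt(-18621 + 13219) + U(-218) = sqrt(-18621 + 13219) + (1/2)*(180 - 218)/(-218) = sqrt(-5402) + (1/2)*(-1/218)*(-38) = I*sqrt(5402) + 19/218 = 19/218 + I*sqrt(5402)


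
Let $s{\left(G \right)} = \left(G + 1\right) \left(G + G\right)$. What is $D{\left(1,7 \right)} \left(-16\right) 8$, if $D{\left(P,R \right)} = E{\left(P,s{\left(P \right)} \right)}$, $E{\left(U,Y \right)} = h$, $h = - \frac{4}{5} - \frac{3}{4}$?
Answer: $\frac{992}{5} \approx 198.4$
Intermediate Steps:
$s{\left(G \right)} = 2 G \left(1 + G\right)$ ($s{\left(G \right)} = \left(1 + G\right) 2 G = 2 G \left(1 + G\right)$)
$h = - \frac{31}{20}$ ($h = \left(-4\right) \frac{1}{5} - \frac{3}{4} = - \frac{4}{5} - \frac{3}{4} = - \frac{31}{20} \approx -1.55$)
$E{\left(U,Y \right)} = - \frac{31}{20}$
$D{\left(P,R \right)} = - \frac{31}{20}$
$D{\left(1,7 \right)} \left(-16\right) 8 = \left(- \frac{31}{20}\right) \left(-16\right) 8 = \frac{124}{5} \cdot 8 = \frac{992}{5}$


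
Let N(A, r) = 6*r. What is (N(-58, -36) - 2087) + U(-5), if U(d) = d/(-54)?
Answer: -124357/54 ≈ -2302.9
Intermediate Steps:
U(d) = -d/54 (U(d) = d*(-1/54) = -d/54)
(N(-58, -36) - 2087) + U(-5) = (6*(-36) - 2087) - 1/54*(-5) = (-216 - 2087) + 5/54 = -2303 + 5/54 = -124357/54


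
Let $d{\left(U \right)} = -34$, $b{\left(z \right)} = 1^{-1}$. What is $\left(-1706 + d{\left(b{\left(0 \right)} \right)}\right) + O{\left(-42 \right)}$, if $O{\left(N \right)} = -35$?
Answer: $-1775$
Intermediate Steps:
$b{\left(z \right)} = 1$
$\left(-1706 + d{\left(b{\left(0 \right)} \right)}\right) + O{\left(-42 \right)} = \left(-1706 - 34\right) - 35 = -1740 - 35 = -1775$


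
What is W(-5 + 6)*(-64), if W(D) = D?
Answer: -64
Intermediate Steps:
W(-5 + 6)*(-64) = (-5 + 6)*(-64) = 1*(-64) = -64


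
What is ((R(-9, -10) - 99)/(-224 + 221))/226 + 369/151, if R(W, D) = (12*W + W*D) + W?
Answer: 44868/17063 ≈ 2.6296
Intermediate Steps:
R(W, D) = 13*W + D*W (R(W, D) = (12*W + D*W) + W = 13*W + D*W)
((R(-9, -10) - 99)/(-224 + 221))/226 + 369/151 = ((-9*(13 - 10) - 99)/(-224 + 221))/226 + 369/151 = ((-9*3 - 99)/(-3))*(1/226) + 369*(1/151) = ((-27 - 99)*(-1/3))*(1/226) + 369/151 = -126*(-1/3)*(1/226) + 369/151 = 42*(1/226) + 369/151 = 21/113 + 369/151 = 44868/17063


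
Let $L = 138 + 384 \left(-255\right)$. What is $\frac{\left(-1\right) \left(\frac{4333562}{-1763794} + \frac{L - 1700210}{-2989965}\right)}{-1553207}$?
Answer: $- \frac{4892955601841}{4095560153199431235} \approx -1.1947 \cdot 10^{-6}$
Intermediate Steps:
$L = -97782$ ($L = 138 - 97920 = -97782$)
$\frac{\left(-1\right) \left(\frac{4333562}{-1763794} + \frac{L - 1700210}{-2989965}\right)}{-1553207} = \frac{\left(-1\right) \left(\frac{4333562}{-1763794} + \frac{-97782 - 1700210}{-2989965}\right)}{-1553207} = - (4333562 \left(- \frac{1}{1763794}\right) + \left(-97782 - 1700210\right) \left(- \frac{1}{2989965}\right)) \left(- \frac{1}{1553207}\right) = - (- \frac{2166781}{881897} - - \frac{1797992}{2989965}) \left(- \frac{1}{1553207}\right) = - (- \frac{2166781}{881897} + \frac{1797992}{2989965}) \left(- \frac{1}{1553207}\right) = \left(-1\right) \left(- \frac{4892955601841}{2636841163605}\right) \left(- \frac{1}{1553207}\right) = \frac{4892955601841}{2636841163605} \left(- \frac{1}{1553207}\right) = - \frac{4892955601841}{4095560153199431235}$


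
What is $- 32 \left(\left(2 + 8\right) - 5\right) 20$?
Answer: $-3200$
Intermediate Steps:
$- 32 \left(\left(2 + 8\right) - 5\right) 20 = - 32 \left(10 - 5\right) 20 = \left(-32\right) 5 \cdot 20 = \left(-160\right) 20 = -3200$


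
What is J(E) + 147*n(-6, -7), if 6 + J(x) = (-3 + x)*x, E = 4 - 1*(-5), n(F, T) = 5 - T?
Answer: 1812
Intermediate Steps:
E = 9 (E = 4 + 5 = 9)
J(x) = -6 + x*(-3 + x) (J(x) = -6 + (-3 + x)*x = -6 + x*(-3 + x))
J(E) + 147*n(-6, -7) = (-6 + 9² - 3*9) + 147*(5 - 1*(-7)) = (-6 + 81 - 27) + 147*(5 + 7) = 48 + 147*12 = 48 + 1764 = 1812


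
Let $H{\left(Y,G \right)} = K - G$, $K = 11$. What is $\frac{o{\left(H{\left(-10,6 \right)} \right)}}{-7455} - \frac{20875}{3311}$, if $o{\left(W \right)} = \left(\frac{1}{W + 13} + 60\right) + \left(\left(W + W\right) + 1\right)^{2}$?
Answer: $- \frac{401715257}{63471870} \approx -6.329$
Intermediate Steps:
$H{\left(Y,G \right)} = 11 - G$
$o{\left(W \right)} = 60 + \left(1 + 2 W\right)^{2} + \frac{1}{13 + W}$ ($o{\left(W \right)} = \left(\frac{1}{13 + W} + 60\right) + \left(2 W + 1\right)^{2} = \left(60 + \frac{1}{13 + W}\right) + \left(1 + 2 W\right)^{2} = 60 + \left(1 + 2 W\right)^{2} + \frac{1}{13 + W}$)
$\frac{o{\left(H{\left(-10,6 \right)} \right)}}{-7455} - \frac{20875}{3311} = \frac{\frac{1}{13 + \left(11 - 6\right)} \left(794 + 4 \left(11 - 6\right)^{3} + 56 \left(11 - 6\right)^{2} + 113 \left(11 - 6\right)\right)}{-7455} - \frac{20875}{3311} = \frac{794 + 4 \left(11 - 6\right)^{3} + 56 \left(11 - 6\right)^{2} + 113 \left(11 - 6\right)}{13 + \left(11 - 6\right)} \left(- \frac{1}{7455}\right) - \frac{20875}{3311} = \frac{794 + 4 \cdot 5^{3} + 56 \cdot 5^{2} + 113 \cdot 5}{13 + 5} \left(- \frac{1}{7455}\right) - \frac{20875}{3311} = \frac{794 + 4 \cdot 125 + 56 \cdot 25 + 565}{18} \left(- \frac{1}{7455}\right) - \frac{20875}{3311} = \frac{794 + 500 + 1400 + 565}{18} \left(- \frac{1}{7455}\right) - \frac{20875}{3311} = \frac{1}{18} \cdot 3259 \left(- \frac{1}{7455}\right) - \frac{20875}{3311} = \frac{3259}{18} \left(- \frac{1}{7455}\right) - \frac{20875}{3311} = - \frac{3259}{134190} - \frac{20875}{3311} = - \frac{401715257}{63471870}$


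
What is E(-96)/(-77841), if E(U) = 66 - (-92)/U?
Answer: -1561/1868184 ≈ -0.00083557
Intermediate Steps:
E(U) = 66 + 92/U
E(-96)/(-77841) = (66 + 92/(-96))/(-77841) = (66 + 92*(-1/96))*(-1/77841) = (66 - 23/24)*(-1/77841) = (1561/24)*(-1/77841) = -1561/1868184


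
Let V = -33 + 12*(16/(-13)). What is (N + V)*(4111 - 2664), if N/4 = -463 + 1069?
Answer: 44699277/13 ≈ 3.4384e+6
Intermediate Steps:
N = 2424 (N = 4*(-463 + 1069) = 4*606 = 2424)
V = -621/13 (V = -33 + 12*(16*(-1/13)) = -33 + 12*(-16/13) = -33 - 192/13 = -621/13 ≈ -47.769)
(N + V)*(4111 - 2664) = (2424 - 621/13)*(4111 - 2664) = (30891/13)*1447 = 44699277/13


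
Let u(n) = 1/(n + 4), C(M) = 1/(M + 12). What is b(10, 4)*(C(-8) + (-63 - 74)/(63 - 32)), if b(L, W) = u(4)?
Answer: -517/992 ≈ -0.52117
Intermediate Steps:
C(M) = 1/(12 + M)
u(n) = 1/(4 + n)
b(L, W) = 1/8 (b(L, W) = 1/(4 + 4) = 1/8)
b(10, 4)*(C(-8) + (-63 - 74)/(63 - 32)) = (1/(12 - 8) + (-63 - 74)/(63 - 32))/8 = (1/4 - 137/31)/8 = (1/8)*(-517/124) = -517/992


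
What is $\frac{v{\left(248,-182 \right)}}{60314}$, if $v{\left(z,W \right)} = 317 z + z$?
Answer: $\frac{744}{569} \approx 1.3076$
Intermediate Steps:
$v{\left(z,W \right)} = 318 z$
$\frac{v{\left(248,-182 \right)}}{60314} = \frac{318 \cdot 248}{60314} = 78864 \cdot \frac{1}{60314} = \frac{744}{569}$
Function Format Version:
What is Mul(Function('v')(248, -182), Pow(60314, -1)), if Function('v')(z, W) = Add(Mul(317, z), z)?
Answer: Rational(744, 569) ≈ 1.3076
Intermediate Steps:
Function('v')(z, W) = Mul(318, z)
Mul(Function('v')(248, -182), Pow(60314, -1)) = Mul(Mul(318, 248), Pow(60314, -1)) = Mul(78864, Rational(1, 60314)) = Rational(744, 569)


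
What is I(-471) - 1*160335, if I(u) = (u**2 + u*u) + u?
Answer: 282876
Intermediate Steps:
I(u) = u + 2*u**2 (I(u) = (u**2 + u**2) + u = 2*u**2 + u = u + 2*u**2)
I(-471) - 1*160335 = -471*(1 + 2*(-471)) - 1*160335 = -471*(1 - 942) - 160335 = -471*(-941) - 160335 = 443211 - 160335 = 282876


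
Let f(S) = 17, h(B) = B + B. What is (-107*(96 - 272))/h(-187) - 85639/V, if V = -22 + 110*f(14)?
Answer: -3037751/31416 ≈ -96.694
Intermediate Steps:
h(B) = 2*B
V = 1848 (V = -22 + 110*17 = -22 + 1870 = 1848)
(-107*(96 - 272))/h(-187) - 85639/V = (-107*(96 - 272))/((2*(-187))) - 85639/1848 = -107*(-176)/(-374) - 85639*1/1848 = 18832*(-1/374) - 85639/1848 = -856/17 - 85639/1848 = -3037751/31416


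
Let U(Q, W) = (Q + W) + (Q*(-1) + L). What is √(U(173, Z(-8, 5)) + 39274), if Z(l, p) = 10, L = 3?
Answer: √39287 ≈ 198.21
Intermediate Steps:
U(Q, W) = 3 + W (U(Q, W) = (Q + W) + (Q*(-1) + 3) = (Q + W) + (-Q + 3) = (Q + W) + (3 - Q) = 3 + W)
√(U(173, Z(-8, 5)) + 39274) = √((3 + 10) + 39274) = √(13 + 39274) = √39287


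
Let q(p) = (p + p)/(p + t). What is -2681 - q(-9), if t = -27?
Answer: -5363/2 ≈ -2681.5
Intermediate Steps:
q(p) = 2*p/(-27 + p) (q(p) = (p + p)/(p - 27) = (2*p)/(-27 + p) = 2*p/(-27 + p))
-2681 - q(-9) = -2681 - 2*(-9)/(-27 - 9) = -2681 - 2*(-9)/(-36) = -2681 - 2*(-9)*(-1)/36 = -2681 - 1*1/2 = -2681 - 1/2 = -5363/2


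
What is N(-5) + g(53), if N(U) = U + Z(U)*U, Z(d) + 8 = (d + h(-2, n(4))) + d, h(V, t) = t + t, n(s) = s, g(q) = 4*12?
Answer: 93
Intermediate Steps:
g(q) = 48
h(V, t) = 2*t
Z(d) = 2*d (Z(d) = -8 + ((d + 2*4) + d) = -8 + ((d + 8) + d) = -8 + ((8 + d) + d) = -8 + (8 + 2*d) = 2*d)
N(U) = U + 2*U² (N(U) = U + (2*U)*U = U + 2*U²)
N(-5) + g(53) = -5*(1 + 2*(-5)) + 48 = -5*(1 - 10) + 48 = -5*(-9) + 48 = 45 + 48 = 93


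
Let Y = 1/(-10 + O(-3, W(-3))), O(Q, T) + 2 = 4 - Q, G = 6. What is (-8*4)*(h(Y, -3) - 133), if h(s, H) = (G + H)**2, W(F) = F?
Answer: 3968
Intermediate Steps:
O(Q, T) = 2 - Q (O(Q, T) = -2 + (4 - Q) = 2 - Q)
Y = -1/5 (Y = 1/(-10 + (2 - 1*(-3))) = 1/(-10 + (2 + 3)) = 1/(-10 + 5) = 1/(-5) = -1/5 ≈ -0.20000)
h(s, H) = (6 + H)**2
(-8*4)*(h(Y, -3) - 133) = (-8*4)*((6 - 3)**2 - 133) = -32*(3**2 - 133) = -32*(9 - 133) = -32*(-124) = 3968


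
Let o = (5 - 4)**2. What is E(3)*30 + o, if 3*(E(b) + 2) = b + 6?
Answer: 31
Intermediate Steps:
E(b) = b/3 (E(b) = -2 + (b + 6)/3 = -2 + (6 + b)/3 = -2 + (2 + b/3) = b/3)
o = 1 (o = 1**2 = 1)
E(3)*30 + o = ((1/3)*3)*30 + 1 = 1*30 + 1 = 30 + 1 = 31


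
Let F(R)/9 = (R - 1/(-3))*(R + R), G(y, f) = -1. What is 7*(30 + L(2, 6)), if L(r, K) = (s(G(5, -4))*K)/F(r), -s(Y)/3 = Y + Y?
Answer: 213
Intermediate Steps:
s(Y) = -6*Y (s(Y) = -3*(Y + Y) = -6*Y)
F(R) = 18*R*(1/3 + R) (F(R) = 9*((R - 1/(-3))*(R + R)) = 9*((R - 1*(-1/3))*(2*R)) = 9*((R + 1/3)*(2*R)) = 9*((1/3 + R)*(2*R)) = 9*(2*R*(1/3 + R)) = 18*R*(1/3 + R))
L(r, K) = K/(r*(1 + 3*r)) (L(r, K) = ((-6*(-1))*K)/((6*r*(1 + 3*r))) = (6*K)*(1/(6*r*(1 + 3*r))) = K/(r*(1 + 3*r)))
7*(30 + L(2, 6)) = 7*(30 + 6/(2*(1 + 3*2))) = 7*(30 + 6*(1/2)/(1 + 6)) = 7*(30 + 6*(1/2)/7) = 7*(30 + 6*(1/2)*(1/7)) = 7*(30 + 3/7) = 7*(213/7) = 213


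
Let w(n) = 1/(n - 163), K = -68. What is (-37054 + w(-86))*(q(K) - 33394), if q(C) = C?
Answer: 102911789838/83 ≈ 1.2399e+9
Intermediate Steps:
w(n) = 1/(-163 + n)
(-37054 + w(-86))*(q(K) - 33394) = (-37054 + 1/(-163 - 86))*(-68 - 33394) = (-37054 + 1/(-249))*(-33462) = (-37054 - 1/249)*(-33462) = -9226447/249*(-33462) = 102911789838/83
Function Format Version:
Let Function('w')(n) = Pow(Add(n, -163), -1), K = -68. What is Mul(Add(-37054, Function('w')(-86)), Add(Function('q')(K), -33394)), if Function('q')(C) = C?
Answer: Rational(102911789838, 83) ≈ 1.2399e+9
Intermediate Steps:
Function('w')(n) = Pow(Add(-163, n), -1)
Mul(Add(-37054, Function('w')(-86)), Add(Function('q')(K), -33394)) = Mul(Add(-37054, Pow(Add(-163, -86), -1)), Add(-68, -33394)) = Mul(Add(-37054, Pow(-249, -1)), -33462) = Mul(Add(-37054, Rational(-1, 249)), -33462) = Mul(Rational(-9226447, 249), -33462) = Rational(102911789838, 83)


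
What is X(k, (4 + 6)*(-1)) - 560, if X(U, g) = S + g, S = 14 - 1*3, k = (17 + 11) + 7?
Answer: -559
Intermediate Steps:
k = 35 (k = 28 + 7 = 35)
S = 11 (S = 14 - 3 = 11)
X(U, g) = 11 + g
X(k, (4 + 6)*(-1)) - 560 = (11 + (4 + 6)*(-1)) - 560 = (11 + 10*(-1)) - 560 = (11 - 10) - 560 = 1 - 560 = -559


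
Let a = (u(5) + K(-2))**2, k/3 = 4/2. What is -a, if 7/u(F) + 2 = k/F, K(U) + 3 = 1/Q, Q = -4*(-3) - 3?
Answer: -175561/1296 ≈ -135.46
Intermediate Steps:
k = 6 (k = 3*(4/2) = 3*(4*(1/2)) = 3*2 = 6)
Q = 9 (Q = 12 - 3 = 9)
K(U) = -26/9 (K(U) = -3 + 1/9 = -26/9)
u(F) = 7/(-2 + 6/F)
a = 175561/1296 (a = (-7*5/(-6 + 2*5) - 26/9)**2 = (-7*5/(-6 + 10) - 26/9)**2 = (-7*5/4 - 26/9)**2 = (-7*5*1/4 - 26/9)**2 = (-35/4 - 26/9)**2 = (-419/36)**2 = 175561/1296 ≈ 135.46)
-a = -1*175561/1296 = -175561/1296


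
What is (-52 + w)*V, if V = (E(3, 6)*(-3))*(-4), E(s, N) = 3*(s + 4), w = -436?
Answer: -122976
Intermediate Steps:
E(s, N) = 12 + 3*s (E(s, N) = 3*(4 + s) = 12 + 3*s)
V = 252 (V = ((12 + 3*3)*(-3))*(-4) = ((12 + 9)*(-3))*(-4) = (21*(-3))*(-4) = -63*(-4) = 252)
(-52 + w)*V = (-52 - 436)*252 = -488*252 = -122976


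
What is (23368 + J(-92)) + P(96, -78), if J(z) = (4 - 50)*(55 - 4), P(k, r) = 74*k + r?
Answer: 28048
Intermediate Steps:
P(k, r) = r + 74*k
J(z) = -2346 (J(z) = -46*51 = -2346)
(23368 + J(-92)) + P(96, -78) = (23368 - 2346) + (-78 + 74*96) = 21022 + (-78 + 7104) = 21022 + 7026 = 28048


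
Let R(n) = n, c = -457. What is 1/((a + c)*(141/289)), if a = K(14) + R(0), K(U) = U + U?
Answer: -289/60489 ≈ -0.0047777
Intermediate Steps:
K(U) = 2*U
a = 28 (a = 2*14 + 0 = 28 + 0 = 28)
1/((a + c)*(141/289)) = 1/((28 - 457)*(141/289)) = 1/(-60489/289) = -289/60489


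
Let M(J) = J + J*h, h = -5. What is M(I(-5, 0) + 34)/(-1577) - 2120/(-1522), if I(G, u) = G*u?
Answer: 1775116/1200097 ≈ 1.4791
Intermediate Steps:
M(J) = -4*J (M(J) = J + J*(-5) = J - 5*J = -4*J)
M(I(-5, 0) + 34)/(-1577) - 2120/(-1522) = -4*(-5*0 + 34)/(-1577) - 2120/(-1522) = -4*(0 + 34)*(-1/1577) - 2120*(-1/1522) = -4*34*(-1/1577) + 1060/761 = -136*(-1/1577) + 1060/761 = 136/1577 + 1060/761 = 1775116/1200097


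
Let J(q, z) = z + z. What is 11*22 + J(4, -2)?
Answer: 238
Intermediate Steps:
J(q, z) = 2*z
11*22 + J(4, -2) = 11*22 + 2*(-2) = 242 - 4 = 238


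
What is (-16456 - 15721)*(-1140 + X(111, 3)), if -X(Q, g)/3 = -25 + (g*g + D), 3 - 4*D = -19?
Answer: 71336409/2 ≈ 3.5668e+7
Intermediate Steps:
D = 11/2 (D = ¾ - ¼*(-19) = ¾ + 19/4 = 11/2 ≈ 5.5000)
X(Q, g) = 117/2 - 3*g² (X(Q, g) = -3*(-25 + (g*g + 11/2)) = -3*(-25 + (g² + 11/2)) = -3*(-25 + (11/2 + g²)) = -3*(-39/2 + g²) = 117/2 - 3*g²)
(-16456 - 15721)*(-1140 + X(111, 3)) = (-16456 - 15721)*(-1140 + (117/2 - 3*3²)) = -32177*(-1140 + (117/2 - 3*9)) = -32177*(-1140 + (117/2 - 27)) = -32177*(-1140 + 63/2) = -32177*(-2217/2) = 71336409/2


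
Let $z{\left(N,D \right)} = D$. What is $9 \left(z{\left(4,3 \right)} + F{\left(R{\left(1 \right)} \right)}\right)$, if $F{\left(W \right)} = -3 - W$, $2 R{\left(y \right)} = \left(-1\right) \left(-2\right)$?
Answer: $-9$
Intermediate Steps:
$R{\left(y \right)} = 1$ ($R{\left(y \right)} = \frac{\left(-1\right) \left(-2\right)}{2} = \frac{1}{2} \cdot 2 = 1$)
$9 \left(z{\left(4,3 \right)} + F{\left(R{\left(1 \right)} \right)}\right) = 9 \left(3 - 4\right) = 9 \left(-1\right) = -9$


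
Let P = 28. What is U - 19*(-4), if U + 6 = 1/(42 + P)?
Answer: 4901/70 ≈ 70.014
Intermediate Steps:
U = -419/70 (U = -6 + 1/(42 + 28) = -6 + 1/70 = -419/70 ≈ -5.9857)
U - 19*(-4) = -419/70 - 19*(-4) = -419/70 + 76 = 4901/70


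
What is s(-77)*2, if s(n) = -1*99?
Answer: -198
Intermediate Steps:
s(n) = -99
s(-77)*2 = -99*2 = -198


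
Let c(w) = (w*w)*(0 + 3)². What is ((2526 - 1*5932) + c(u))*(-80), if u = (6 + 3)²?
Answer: -4451440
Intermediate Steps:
u = 81 (u = 9² = 81)
c(w) = 9*w² (c(w) = w²*3² = w²*9 = 9*w²)
((2526 - 1*5932) + c(u))*(-80) = ((2526 - 1*5932) + 9*81²)*(-80) = ((2526 - 5932) + 9*6561)*(-80) = (-3406 + 59049)*(-80) = 55643*(-80) = -4451440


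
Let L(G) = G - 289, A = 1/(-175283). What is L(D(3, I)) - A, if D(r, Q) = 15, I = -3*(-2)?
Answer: -48027541/175283 ≈ -274.00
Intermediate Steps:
A = -1/175283 ≈ -5.7051e-6
I = 6
L(G) = -289 + G
L(D(3, I)) - A = (-289 + 15) - 1*(-1/175283) = -274 + 1/175283 = -48027541/175283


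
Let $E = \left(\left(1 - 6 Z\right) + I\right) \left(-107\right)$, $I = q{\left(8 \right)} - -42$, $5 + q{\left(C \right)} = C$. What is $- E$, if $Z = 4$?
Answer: $2354$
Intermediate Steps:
$q{\left(C \right)} = -5 + C$
$I = 45$ ($I = \left(-5 + 8\right) - -42 = 3 + 42 = 45$)
$E = -2354$ ($E = \left(\left(1 - 24\right) + 45\right) \left(-107\right) = \left(-23 + 45\right) \left(-107\right) = 22 \left(-107\right) = -2354$)
$- E = \left(-1\right) \left(-2354\right) = 2354$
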